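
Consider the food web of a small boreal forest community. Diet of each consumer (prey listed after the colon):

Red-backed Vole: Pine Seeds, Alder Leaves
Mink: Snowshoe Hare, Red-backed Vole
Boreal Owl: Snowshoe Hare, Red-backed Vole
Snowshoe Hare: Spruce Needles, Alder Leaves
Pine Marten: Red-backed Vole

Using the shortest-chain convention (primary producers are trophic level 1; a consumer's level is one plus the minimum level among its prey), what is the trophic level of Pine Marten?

Trophic level 3

Pine Seeds is a producer → level 1.
Red-backed Vole eats Pine Seeds → level 2.
Pine Marten eats Red-backed Vole → level 3.
No prey of Pine Marten is below level 2, so 3 is the minimum.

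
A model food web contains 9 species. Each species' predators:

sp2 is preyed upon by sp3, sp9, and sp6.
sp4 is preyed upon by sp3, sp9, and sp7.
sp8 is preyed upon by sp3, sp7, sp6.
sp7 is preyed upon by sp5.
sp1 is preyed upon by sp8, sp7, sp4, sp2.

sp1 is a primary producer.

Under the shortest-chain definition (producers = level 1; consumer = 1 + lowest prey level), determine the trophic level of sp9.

Trophic level 3

sp1 is a producer → level 1.
sp4 eats sp1 → level 2.
sp9 eats sp4 → level 3.
No prey of sp9 is below level 2, so 3 is the minimum.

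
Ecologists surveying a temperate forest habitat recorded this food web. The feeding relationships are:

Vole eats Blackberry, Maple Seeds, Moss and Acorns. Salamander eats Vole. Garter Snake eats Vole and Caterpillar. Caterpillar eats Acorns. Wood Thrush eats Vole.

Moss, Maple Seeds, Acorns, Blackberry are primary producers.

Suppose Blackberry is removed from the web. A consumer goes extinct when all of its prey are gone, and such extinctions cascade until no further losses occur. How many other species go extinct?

Remove Blackberry.
Every predator of it retains at least one other prey: Vole still has Moss, Maple Seeds, Acorns.
No consumer loses all prey, so no secondary extinctions occur.

0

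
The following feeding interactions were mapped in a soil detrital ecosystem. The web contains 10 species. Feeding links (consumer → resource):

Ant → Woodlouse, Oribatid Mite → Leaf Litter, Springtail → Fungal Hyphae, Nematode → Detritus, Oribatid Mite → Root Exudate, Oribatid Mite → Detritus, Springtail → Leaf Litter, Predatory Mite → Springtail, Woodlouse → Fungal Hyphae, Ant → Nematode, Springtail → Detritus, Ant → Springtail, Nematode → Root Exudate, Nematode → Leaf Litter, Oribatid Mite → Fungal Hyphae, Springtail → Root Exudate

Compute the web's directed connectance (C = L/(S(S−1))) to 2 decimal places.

The web has S = 10 species and L = 16 feeding links.
C = L / (S(S−1)) = 16 / 90 = 0.1778 ≈ 0.18.

C = 0.18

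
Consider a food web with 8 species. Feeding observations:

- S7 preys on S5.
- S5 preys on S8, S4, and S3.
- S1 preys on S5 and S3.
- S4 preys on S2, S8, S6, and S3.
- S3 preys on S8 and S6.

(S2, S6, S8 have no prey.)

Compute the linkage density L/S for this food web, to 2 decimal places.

There are L = 12 links among S = 8 species.
L/S = 12/8 = 1.5000 ≈ 1.50.

L/S = 1.50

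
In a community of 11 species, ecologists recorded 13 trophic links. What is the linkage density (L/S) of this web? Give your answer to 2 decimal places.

There are L = 13 links among S = 11 species.
L/S = 13/11 = 1.1818 ≈ 1.18.

L/S = 1.18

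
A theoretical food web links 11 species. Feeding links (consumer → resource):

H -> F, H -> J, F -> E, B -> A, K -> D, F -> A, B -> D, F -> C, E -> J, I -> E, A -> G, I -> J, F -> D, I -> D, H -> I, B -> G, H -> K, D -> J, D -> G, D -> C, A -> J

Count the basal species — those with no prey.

3

Basal species (no prey listed): G, C, J.
Count: 3.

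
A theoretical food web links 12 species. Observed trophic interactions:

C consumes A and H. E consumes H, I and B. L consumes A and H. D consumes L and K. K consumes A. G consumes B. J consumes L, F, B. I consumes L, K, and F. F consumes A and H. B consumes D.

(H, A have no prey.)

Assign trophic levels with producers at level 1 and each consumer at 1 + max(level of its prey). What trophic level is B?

Trophic level 4

H is a producer → level 1.
L eats H (level 1); other prey at levels: A 1 → level 2.
D eats L (level 2); other prey at levels: K 2 → level 3.
B eats D → level 4.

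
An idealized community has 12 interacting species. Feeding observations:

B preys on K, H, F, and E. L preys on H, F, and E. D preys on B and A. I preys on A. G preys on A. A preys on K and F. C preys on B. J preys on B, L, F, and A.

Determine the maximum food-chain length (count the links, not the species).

One longest chain: F → A → D.
It has 3 species and 2 links.

2 links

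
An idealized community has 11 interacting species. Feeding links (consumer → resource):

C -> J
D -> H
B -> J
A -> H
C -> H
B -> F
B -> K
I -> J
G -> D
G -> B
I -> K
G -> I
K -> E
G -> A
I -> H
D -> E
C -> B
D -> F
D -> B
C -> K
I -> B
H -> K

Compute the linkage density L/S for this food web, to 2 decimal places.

There are L = 22 links among S = 11 species.
L/S = 22/11 = 2.0000 ≈ 2.00.

L/S = 2.00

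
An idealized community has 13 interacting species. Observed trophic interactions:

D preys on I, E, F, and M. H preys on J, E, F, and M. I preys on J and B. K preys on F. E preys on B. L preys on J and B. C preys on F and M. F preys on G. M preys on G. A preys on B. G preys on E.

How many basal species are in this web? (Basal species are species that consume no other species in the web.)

Basal species (no prey listed): J, B.
Count: 2.

2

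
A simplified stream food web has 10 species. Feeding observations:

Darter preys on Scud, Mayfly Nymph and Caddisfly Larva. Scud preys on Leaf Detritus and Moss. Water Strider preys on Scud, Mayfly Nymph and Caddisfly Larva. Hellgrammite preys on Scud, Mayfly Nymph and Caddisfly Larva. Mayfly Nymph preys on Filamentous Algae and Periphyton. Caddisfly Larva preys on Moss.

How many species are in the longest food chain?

One longest chain: Leaf Detritus → Scud → Water Strider.
It has 3 species and 2 links.

3 species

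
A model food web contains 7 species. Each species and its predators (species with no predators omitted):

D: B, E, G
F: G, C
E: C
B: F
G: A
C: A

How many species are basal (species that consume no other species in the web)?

Basal species (no prey listed): D.
Count: 1.

1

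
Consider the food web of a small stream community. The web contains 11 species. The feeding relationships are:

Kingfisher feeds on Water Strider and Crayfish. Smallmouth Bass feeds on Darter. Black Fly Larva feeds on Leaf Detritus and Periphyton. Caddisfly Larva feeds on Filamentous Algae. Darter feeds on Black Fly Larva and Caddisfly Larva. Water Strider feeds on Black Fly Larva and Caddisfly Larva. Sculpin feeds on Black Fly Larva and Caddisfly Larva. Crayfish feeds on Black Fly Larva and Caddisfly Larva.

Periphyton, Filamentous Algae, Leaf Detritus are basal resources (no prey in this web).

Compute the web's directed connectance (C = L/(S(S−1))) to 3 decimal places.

The web has S = 11 species and L = 14 feeding links.
C = L / (S(S−1)) = 14 / 110 = 0.1273 ≈ 0.127.

C = 0.127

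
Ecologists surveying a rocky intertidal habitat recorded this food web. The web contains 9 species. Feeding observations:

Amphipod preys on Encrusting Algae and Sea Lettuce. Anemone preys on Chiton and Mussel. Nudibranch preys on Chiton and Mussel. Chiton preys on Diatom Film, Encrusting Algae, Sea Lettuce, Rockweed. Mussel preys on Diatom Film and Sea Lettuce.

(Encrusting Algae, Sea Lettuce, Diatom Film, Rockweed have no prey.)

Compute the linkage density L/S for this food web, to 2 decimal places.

L/S = 1.33

There are L = 12 links among S = 9 species.
L/S = 12/9 = 1.3333 ≈ 1.33.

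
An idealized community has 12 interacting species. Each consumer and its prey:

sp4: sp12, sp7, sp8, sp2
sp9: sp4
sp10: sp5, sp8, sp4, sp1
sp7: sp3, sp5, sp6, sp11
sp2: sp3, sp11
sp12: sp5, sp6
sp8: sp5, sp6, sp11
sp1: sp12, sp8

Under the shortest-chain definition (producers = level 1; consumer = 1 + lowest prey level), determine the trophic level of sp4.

sp5 is a producer → level 1.
sp12 eats sp5 → level 2.
sp4 eats sp12 → level 3.
No prey of sp4 is below level 2, so 3 is the minimum.

Trophic level 3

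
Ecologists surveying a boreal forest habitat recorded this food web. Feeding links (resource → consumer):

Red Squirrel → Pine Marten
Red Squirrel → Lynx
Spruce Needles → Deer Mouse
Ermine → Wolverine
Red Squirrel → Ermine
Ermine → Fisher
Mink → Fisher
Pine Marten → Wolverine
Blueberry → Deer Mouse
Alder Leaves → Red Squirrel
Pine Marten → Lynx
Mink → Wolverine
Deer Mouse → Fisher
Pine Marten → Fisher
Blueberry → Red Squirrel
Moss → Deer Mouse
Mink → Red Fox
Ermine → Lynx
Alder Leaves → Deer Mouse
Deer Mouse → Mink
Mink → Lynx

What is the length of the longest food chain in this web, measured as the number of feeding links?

3 links

One longest chain: Blueberry → Deer Mouse → Mink → Lynx.
It has 4 species and 3 links.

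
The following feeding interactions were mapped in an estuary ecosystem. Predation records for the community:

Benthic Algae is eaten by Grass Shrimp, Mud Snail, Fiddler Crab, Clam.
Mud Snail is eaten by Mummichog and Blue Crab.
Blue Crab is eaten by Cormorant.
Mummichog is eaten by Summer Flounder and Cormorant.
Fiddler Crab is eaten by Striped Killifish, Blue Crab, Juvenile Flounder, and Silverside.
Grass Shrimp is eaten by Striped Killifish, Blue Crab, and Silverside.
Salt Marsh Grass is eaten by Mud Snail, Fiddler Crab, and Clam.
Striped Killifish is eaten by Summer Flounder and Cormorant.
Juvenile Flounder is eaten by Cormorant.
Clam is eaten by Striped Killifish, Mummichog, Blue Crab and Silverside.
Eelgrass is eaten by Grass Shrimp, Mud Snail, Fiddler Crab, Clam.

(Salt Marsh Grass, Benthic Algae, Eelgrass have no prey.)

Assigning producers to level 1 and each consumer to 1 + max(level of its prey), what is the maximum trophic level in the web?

Producers (level 1): Salt Marsh Grass, Benthic Algae, Eelgrass.
Salt Marsh Grass → Clam → Mummichog → Summer Flounder gives Summer Flounder level 4.
No species has a prey at level 4, so no species reaches level 5.

4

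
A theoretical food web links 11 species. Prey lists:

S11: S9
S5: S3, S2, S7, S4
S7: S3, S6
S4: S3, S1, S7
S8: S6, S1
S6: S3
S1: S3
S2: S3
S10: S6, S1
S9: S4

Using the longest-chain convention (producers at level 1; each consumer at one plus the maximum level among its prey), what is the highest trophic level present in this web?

6

Producers (level 1): S3.
S3 → S6 → S7 → S4 → S9 → S11 gives S11 level 6.
No species has a prey at level 6, so no species reaches level 7.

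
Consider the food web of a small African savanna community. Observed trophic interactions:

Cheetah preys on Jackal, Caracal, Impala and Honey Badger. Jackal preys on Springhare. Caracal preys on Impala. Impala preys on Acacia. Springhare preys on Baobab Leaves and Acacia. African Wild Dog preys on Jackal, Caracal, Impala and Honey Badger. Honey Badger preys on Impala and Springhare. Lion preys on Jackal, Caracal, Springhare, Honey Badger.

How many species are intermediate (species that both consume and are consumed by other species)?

Intermediate species (has both prey and predators): Impala, Springhare, Caracal, Jackal, Honey Badger.
Count: 5.

5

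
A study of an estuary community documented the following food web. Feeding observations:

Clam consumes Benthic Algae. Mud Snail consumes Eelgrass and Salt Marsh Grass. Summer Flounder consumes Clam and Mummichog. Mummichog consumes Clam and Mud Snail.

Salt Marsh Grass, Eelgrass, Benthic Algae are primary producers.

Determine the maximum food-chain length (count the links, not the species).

3 links

One longest chain: Salt Marsh Grass → Mud Snail → Mummichog → Summer Flounder.
It has 4 species and 3 links.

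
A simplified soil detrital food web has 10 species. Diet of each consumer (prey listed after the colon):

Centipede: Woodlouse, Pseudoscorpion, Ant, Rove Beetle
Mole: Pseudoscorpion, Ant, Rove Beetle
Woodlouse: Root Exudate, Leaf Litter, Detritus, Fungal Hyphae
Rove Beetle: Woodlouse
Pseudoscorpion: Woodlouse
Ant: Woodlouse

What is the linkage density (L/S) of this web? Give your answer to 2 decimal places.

There are L = 14 links among S = 10 species.
L/S = 14/10 = 1.4000 ≈ 1.40.

L/S = 1.40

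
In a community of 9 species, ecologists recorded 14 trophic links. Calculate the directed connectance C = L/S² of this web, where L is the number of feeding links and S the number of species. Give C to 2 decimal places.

The web has S = 9 species and L = 14 feeding links.
C = L / S² = 14 / 81 = 0.1728 ≈ 0.17.

C = 0.17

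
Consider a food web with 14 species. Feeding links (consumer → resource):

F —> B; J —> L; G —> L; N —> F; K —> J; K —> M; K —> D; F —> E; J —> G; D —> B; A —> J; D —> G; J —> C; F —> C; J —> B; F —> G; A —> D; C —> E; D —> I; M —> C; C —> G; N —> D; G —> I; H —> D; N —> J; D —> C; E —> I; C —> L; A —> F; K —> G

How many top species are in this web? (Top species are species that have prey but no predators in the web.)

4

Top species (has prey, but nothing eats it): K, N, H, A.
Count: 4.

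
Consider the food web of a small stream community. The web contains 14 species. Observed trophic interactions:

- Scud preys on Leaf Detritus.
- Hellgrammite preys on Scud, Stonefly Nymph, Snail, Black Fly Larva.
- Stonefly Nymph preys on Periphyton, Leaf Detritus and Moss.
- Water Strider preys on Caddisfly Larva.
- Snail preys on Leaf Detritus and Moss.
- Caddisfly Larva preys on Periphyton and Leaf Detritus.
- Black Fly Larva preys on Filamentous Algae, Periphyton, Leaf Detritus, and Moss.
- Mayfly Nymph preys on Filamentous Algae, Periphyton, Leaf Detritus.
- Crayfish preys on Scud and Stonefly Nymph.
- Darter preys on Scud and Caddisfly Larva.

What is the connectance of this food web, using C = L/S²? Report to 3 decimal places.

C = 0.122

The web has S = 14 species and L = 24 feeding links.
C = L / S² = 24 / 196 = 0.1224 ≈ 0.122.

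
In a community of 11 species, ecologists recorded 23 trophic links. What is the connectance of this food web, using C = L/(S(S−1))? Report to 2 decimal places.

The web has S = 11 species and L = 23 feeding links.
C = L / (S(S−1)) = 23 / 110 = 0.2091 ≈ 0.21.

C = 0.21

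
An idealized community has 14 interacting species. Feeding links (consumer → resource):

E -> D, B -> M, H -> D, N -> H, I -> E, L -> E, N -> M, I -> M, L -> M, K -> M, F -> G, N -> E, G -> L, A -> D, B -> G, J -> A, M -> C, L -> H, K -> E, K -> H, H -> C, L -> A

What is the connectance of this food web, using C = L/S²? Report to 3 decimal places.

C = 0.112

The web has S = 14 species and L = 22 feeding links.
C = L / S² = 22 / 196 = 0.1122 ≈ 0.112.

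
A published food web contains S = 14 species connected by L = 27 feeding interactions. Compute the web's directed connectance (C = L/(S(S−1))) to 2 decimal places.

C = 0.15

The web has S = 14 species and L = 27 feeding links.
C = L / (S(S−1)) = 27 / 182 = 0.1484 ≈ 0.15.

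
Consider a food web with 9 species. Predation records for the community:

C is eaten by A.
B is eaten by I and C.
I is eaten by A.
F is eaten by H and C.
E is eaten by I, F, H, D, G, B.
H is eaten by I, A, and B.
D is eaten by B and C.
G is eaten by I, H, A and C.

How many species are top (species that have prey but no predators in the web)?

1

Top species (has prey, but nothing eats it): A.
Count: 1.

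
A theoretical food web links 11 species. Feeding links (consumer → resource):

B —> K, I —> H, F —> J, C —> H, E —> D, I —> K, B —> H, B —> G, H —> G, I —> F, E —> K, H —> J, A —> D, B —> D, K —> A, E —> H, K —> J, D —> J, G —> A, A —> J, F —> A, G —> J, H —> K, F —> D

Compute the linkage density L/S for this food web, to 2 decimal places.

L/S = 2.18

There are L = 24 links among S = 11 species.
L/S = 24/11 = 2.1818 ≈ 2.18.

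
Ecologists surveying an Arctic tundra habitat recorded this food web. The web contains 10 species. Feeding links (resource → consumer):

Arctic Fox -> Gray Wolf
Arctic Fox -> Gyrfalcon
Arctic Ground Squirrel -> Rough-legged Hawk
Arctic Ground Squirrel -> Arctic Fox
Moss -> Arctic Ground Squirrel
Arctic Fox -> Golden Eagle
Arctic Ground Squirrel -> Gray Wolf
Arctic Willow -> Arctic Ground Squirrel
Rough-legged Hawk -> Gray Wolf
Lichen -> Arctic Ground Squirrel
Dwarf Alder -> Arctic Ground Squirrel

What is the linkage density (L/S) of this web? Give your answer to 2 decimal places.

There are L = 11 links among S = 10 species.
L/S = 11/10 = 1.1000 ≈ 1.10.

L/S = 1.10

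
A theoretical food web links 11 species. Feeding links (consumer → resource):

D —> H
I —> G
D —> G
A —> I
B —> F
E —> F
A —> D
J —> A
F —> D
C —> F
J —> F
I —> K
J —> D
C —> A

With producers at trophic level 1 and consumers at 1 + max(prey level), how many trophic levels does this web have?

4

Producers (level 1): K, G, H.
G → D → F → E gives E level 4.
No species has a prey at level 4, so no species reaches level 5.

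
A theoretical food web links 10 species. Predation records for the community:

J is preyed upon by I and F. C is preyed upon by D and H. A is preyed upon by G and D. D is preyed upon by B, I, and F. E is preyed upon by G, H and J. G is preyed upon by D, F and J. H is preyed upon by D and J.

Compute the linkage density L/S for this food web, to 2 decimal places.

L/S = 1.70

There are L = 17 links among S = 10 species.
L/S = 17/10 = 1.7000 ≈ 1.70.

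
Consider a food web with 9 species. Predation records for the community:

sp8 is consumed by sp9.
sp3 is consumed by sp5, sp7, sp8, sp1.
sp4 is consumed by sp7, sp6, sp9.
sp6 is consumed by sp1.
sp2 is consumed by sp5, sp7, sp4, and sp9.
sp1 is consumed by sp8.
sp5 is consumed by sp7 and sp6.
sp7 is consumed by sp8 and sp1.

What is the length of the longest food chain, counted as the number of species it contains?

6 species

One longest chain: sp2 → sp4 → sp6 → sp1 → sp8 → sp9.
It has 6 species and 5 links.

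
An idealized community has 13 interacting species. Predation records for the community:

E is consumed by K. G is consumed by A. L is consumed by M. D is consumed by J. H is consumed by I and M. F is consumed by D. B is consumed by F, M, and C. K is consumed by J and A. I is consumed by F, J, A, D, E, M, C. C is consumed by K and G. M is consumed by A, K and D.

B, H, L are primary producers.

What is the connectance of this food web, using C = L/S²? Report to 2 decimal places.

The web has S = 13 species and L = 24 feeding links.
C = L / S² = 24 / 169 = 0.1420 ≈ 0.14.

C = 0.14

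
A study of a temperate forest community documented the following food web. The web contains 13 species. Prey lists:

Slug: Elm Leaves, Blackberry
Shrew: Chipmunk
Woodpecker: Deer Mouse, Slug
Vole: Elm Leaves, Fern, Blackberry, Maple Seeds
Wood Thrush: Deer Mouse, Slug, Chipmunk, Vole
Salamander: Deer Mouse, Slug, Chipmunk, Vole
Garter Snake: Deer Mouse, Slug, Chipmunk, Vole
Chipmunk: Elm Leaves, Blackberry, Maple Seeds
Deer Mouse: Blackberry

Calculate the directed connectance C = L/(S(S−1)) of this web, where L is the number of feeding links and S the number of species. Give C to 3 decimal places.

The web has S = 13 species and L = 25 feeding links.
C = L / (S(S−1)) = 25 / 156 = 0.1603 ≈ 0.160.

C = 0.160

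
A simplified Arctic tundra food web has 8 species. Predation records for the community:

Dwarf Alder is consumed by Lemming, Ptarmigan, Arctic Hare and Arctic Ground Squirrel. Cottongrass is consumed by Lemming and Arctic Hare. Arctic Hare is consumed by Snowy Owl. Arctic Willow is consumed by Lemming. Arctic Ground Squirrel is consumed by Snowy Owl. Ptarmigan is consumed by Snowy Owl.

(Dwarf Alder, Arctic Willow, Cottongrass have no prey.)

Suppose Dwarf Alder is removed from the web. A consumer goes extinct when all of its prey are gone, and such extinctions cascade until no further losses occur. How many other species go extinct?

2

Remove Dwarf Alder.
Round 1: Ptarmigan (all prey gone), Arctic Ground Squirrel (all prey gone) → extinct.
No further losses. Total secondary extinctions: 2.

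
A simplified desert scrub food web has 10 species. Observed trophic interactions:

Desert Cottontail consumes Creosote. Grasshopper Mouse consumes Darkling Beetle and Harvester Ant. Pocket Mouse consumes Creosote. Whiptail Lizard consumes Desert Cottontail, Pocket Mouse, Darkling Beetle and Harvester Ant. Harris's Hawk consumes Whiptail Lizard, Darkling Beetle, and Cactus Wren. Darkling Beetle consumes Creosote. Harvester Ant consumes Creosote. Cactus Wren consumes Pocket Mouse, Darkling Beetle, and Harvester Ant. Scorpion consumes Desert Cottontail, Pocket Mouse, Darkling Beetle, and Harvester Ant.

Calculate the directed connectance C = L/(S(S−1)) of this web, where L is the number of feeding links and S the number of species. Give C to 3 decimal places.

The web has S = 10 species and L = 20 feeding links.
C = L / (S(S−1)) = 20 / 90 = 0.2222 ≈ 0.222.

C = 0.222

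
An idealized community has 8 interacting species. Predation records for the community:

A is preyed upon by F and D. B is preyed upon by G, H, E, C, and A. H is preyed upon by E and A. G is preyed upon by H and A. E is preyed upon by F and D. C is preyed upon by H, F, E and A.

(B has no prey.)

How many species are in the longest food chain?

One longest chain: B → C → H → A → D.
It has 5 species and 4 links.

5 species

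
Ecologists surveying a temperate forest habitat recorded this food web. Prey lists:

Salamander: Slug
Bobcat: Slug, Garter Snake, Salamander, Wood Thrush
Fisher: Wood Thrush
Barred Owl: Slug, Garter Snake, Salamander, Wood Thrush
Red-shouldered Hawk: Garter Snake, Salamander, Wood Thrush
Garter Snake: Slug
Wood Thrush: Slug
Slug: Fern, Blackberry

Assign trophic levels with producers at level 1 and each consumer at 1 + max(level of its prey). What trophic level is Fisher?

Fern is a producer → level 1.
Slug eats Fern (level 1); other prey at levels: Blackberry 1 → level 2.
Wood Thrush eats Slug → level 3.
Fisher eats Wood Thrush → level 4.

Trophic level 4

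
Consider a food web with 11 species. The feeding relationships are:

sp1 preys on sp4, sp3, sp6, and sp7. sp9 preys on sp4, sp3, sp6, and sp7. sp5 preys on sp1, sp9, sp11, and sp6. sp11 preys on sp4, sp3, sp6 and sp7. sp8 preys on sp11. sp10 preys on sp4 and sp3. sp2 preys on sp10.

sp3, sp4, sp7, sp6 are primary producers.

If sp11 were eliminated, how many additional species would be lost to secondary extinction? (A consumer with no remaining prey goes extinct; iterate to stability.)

1

Remove sp11.
Round 1: sp8 (all prey gone) → extinct.
No further losses. Total secondary extinctions: 1.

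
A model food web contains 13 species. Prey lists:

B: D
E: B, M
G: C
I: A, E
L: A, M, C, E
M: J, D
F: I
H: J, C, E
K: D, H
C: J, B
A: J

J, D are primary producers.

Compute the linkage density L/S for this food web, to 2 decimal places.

L/S = 1.62

There are L = 21 links among S = 13 species.
L/S = 21/13 = 1.6154 ≈ 1.62.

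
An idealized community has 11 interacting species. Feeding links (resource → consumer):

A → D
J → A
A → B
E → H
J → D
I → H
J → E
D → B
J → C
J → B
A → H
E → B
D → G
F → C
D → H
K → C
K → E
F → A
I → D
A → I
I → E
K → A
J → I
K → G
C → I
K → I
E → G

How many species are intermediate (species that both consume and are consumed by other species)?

5

Intermediate species (has both prey and predators): C, A, I, D, E.
Count: 5.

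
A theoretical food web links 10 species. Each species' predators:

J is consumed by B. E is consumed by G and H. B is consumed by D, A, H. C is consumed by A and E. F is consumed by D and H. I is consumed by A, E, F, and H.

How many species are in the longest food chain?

3 species

One longest chain: I → E → H.
It has 3 species and 2 links.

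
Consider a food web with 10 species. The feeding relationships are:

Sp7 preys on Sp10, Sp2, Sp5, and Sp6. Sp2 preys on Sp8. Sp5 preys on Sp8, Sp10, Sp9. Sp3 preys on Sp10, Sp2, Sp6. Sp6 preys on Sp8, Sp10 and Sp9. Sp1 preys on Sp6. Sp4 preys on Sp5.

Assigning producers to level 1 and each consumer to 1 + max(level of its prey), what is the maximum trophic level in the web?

Producers (level 1): Sp10, Sp8, Sp9.
Sp8 → Sp2 → Sp7 gives Sp7 level 3.
No species has a prey at level 3, so no species reaches level 4.

3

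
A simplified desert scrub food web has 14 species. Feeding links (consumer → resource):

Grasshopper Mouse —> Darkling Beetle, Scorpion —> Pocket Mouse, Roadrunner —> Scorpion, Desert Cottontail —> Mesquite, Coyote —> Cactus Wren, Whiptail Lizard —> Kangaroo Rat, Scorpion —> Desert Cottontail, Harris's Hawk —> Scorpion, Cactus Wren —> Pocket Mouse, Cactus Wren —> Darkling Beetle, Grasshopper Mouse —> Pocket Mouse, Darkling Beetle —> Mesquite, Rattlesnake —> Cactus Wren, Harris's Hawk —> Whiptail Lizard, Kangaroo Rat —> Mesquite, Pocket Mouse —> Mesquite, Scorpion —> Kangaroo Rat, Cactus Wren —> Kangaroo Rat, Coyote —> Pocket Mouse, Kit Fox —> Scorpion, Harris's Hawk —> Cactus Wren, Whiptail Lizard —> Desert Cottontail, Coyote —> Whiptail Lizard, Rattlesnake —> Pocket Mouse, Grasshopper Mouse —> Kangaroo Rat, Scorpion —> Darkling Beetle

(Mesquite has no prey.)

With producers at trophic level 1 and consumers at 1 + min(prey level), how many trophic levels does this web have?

Producers (level 1): Mesquite.
Following each consumer down to its lowest-level prey: Mesquite → Desert Cottontail → Whiptail Lizard → Harris's Hawk (levels 1 through 4).
All prey of Harris's Hawk (Whiptail Lizard 3, Cactus Wren 3, Scorpion 3) are at level 3 or above, so Harris's Hawk is at level 1 + 3 = 4.
Every consumer has at least one prey at level 3 or below, so none exceeds level 4.

4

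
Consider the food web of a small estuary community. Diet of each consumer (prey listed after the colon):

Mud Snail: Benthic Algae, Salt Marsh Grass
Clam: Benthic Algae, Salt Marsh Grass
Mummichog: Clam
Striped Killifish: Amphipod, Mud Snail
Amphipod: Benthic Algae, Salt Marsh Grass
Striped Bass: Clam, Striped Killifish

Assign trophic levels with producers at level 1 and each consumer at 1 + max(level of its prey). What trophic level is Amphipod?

Benthic Algae is a producer → level 1.
Amphipod eats Benthic Algae (level 1); other prey at levels: Salt Marsh Grass 1 → level 2.

Trophic level 2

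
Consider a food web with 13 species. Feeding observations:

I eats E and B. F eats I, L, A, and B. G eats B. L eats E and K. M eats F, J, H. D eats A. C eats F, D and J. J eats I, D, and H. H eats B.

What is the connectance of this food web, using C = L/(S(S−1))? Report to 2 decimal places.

The web has S = 13 species and L = 20 feeding links.
C = L / (S(S−1)) = 20 / 156 = 0.1282 ≈ 0.13.

C = 0.13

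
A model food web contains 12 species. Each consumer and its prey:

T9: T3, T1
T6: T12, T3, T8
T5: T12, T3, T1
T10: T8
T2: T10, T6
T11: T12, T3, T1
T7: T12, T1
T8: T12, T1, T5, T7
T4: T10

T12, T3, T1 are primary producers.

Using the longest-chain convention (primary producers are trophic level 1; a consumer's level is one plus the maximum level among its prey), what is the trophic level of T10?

T12 is a producer → level 1.
T5 eats T12 (level 1); other prey at levels: T3 1, T1 1 → level 2.
T8 eats T5 (level 2); other prey at levels: T12 1, T1 1, T7 2 → level 3.
T10 eats T8 → level 4.

Trophic level 4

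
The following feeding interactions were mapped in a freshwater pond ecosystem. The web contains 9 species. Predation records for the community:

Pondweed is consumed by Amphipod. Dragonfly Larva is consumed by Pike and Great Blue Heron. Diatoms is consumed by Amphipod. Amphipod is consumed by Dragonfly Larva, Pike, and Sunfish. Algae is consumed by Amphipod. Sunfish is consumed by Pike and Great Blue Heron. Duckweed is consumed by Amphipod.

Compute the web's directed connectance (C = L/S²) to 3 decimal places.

C = 0.136

The web has S = 9 species and L = 11 feeding links.
C = L / S² = 11 / 81 = 0.1358 ≈ 0.136.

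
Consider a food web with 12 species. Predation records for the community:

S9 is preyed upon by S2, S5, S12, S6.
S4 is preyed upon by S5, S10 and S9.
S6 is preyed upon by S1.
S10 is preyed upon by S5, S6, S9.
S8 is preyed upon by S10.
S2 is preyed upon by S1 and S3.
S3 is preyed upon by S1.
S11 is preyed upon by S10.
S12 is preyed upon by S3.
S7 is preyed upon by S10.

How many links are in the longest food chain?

5 links

One longest chain: S4 → S10 → S9 → S12 → S3 → S1.
It has 6 species and 5 links.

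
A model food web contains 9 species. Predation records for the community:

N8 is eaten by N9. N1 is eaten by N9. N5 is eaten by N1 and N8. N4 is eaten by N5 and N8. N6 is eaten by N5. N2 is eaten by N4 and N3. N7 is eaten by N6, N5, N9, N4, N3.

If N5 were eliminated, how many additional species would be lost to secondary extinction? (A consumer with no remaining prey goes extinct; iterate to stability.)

1

Remove N5.
Round 1: N1 (all prey gone) → extinct.
No further losses. Total secondary extinctions: 1.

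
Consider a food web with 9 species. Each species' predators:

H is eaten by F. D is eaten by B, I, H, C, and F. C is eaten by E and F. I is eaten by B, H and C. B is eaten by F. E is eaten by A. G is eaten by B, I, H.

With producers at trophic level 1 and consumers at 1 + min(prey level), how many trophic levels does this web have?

4

Producers (level 1): G, D.
Following each consumer down to its lowest-level prey: D → C → E → A (levels 1 through 4).
All prey of A (E 3) are at level 3 or above, so A is at level 1 + 3 = 4.
Every consumer has at least one prey at level 3 or below, so none exceeds level 4.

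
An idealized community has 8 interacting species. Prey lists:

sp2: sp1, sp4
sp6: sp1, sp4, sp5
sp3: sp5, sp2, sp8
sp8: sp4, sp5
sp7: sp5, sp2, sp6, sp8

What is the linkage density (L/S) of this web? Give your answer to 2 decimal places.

L/S = 1.75

There are L = 14 links among S = 8 species.
L/S = 14/8 = 1.7500 ≈ 1.75.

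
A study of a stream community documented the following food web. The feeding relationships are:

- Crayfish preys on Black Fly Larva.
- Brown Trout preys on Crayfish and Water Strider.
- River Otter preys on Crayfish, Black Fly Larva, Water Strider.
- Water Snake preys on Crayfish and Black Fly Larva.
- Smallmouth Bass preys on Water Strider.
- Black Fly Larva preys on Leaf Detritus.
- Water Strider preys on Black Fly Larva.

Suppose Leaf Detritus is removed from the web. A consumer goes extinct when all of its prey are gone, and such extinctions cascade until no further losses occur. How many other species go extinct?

7

Remove Leaf Detritus.
Round 1: Black Fly Larva (all prey gone) → extinct.
Round 2: Crayfish (all prey gone), Water Strider (all prey gone) → extinct.
Round 3: River Otter (all prey gone), Water Snake (all prey gone), Smallmouth Bass (all prey gone), Brown Trout (all prey gone) → extinct.
No further losses. Total secondary extinctions: 7.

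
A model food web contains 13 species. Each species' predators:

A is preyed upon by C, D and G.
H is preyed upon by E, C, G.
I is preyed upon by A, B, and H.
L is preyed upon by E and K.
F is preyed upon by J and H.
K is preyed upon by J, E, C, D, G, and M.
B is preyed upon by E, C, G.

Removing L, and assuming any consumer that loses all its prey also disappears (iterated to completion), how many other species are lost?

2

Remove L.
Round 1: K (all prey gone) → extinct.
Round 2: M (all prey gone) → extinct.
No further losses. Total secondary extinctions: 2.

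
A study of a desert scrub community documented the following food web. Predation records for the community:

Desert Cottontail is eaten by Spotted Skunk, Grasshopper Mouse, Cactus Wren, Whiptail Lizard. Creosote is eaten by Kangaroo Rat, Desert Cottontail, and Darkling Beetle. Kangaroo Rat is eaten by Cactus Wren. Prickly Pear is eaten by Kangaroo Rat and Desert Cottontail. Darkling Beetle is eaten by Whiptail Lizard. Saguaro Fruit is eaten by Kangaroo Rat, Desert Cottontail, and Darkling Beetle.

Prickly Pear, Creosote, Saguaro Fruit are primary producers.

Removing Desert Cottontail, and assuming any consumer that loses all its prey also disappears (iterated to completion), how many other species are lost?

Remove Desert Cottontail.
Round 1: Spotted Skunk (all prey gone), Grasshopper Mouse (all prey gone) → extinct.
No further losses. Total secondary extinctions: 2.

2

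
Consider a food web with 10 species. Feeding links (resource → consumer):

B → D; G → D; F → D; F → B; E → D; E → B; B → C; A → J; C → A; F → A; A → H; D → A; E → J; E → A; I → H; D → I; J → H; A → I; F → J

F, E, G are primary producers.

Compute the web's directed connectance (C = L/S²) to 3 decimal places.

The web has S = 10 species and L = 19 feeding links.
C = L / S² = 19 / 100 = 0.1900 ≈ 0.190.

C = 0.190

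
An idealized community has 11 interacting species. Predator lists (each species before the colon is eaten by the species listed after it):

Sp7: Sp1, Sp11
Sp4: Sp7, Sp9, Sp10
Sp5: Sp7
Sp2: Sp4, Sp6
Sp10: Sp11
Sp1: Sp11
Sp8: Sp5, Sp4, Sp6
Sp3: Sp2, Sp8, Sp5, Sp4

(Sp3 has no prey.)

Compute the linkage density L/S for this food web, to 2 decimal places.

L/S = 1.55

There are L = 17 links among S = 11 species.
L/S = 17/11 = 1.5455 ≈ 1.55.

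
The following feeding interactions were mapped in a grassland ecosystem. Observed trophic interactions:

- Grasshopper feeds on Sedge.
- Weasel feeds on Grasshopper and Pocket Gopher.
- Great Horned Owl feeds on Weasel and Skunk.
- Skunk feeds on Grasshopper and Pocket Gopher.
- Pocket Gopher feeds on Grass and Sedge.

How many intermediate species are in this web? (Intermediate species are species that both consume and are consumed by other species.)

4

Intermediate species (has both prey and predators): Pocket Gopher, Grasshopper, Skunk, Weasel.
Count: 4.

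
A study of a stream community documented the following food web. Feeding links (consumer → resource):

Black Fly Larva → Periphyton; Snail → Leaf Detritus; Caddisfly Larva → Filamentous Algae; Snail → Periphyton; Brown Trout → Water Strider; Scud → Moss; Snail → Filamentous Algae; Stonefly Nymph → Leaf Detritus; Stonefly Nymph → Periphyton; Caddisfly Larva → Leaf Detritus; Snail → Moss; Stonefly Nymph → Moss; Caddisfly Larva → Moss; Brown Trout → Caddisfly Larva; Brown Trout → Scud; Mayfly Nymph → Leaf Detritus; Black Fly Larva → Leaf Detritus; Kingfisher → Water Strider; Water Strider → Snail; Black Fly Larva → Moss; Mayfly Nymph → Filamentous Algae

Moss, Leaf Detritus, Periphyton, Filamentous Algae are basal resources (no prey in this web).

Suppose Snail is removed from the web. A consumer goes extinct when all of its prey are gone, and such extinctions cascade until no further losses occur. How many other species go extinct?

2

Remove Snail.
Round 1: Water Strider (all prey gone) → extinct.
Round 2: Kingfisher (all prey gone) → extinct.
No further losses. Total secondary extinctions: 2.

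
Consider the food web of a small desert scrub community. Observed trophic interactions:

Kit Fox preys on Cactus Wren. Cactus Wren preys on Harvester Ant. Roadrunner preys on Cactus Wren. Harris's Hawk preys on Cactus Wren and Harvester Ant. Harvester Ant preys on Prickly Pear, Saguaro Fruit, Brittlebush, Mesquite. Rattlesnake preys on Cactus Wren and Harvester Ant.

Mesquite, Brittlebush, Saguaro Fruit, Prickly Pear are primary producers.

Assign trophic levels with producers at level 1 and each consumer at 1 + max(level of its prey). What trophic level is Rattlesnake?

Mesquite is a producer → level 1.
Harvester Ant eats Mesquite (level 1); other prey at levels: Brittlebush 1, Saguaro Fruit 1, Prickly Pear 1 → level 2.
Cactus Wren eats Harvester Ant → level 3.
Rattlesnake eats Cactus Wren (level 3); other prey at levels: Harvester Ant 2 → level 4.

Trophic level 4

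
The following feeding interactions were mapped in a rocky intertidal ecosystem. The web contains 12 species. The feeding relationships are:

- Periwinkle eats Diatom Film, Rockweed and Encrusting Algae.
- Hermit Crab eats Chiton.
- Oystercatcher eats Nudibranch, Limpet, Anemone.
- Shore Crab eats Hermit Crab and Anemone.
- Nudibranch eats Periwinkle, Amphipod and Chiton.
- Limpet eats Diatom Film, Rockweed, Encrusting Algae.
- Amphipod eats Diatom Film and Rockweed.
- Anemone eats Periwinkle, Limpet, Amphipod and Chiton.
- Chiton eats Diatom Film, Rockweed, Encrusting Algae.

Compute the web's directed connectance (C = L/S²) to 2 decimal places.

The web has S = 12 species and L = 24 feeding links.
C = L / S² = 24 / 144 = 0.1667 ≈ 0.17.

C = 0.17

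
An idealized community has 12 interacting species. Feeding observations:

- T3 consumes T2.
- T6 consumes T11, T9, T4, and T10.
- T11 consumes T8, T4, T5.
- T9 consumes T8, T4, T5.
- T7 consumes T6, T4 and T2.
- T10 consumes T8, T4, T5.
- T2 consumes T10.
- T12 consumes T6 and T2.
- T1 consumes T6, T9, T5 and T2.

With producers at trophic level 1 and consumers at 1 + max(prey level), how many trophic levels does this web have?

4

Producers (level 1): T5, T8, T4.
T5 → T10 → T6 → T1 gives T1 level 4.
No species has a prey at level 4, so no species reaches level 5.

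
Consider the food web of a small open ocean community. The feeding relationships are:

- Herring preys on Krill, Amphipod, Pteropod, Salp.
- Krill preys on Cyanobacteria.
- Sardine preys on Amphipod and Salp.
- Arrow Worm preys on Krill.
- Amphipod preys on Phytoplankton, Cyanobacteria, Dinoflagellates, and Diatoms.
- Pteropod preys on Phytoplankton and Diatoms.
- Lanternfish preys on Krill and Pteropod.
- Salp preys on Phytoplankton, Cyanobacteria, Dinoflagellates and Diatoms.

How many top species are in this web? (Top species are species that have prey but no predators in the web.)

Top species (has prey, but nothing eats it): Herring, Sardine, Arrow Worm, Lanternfish.
Count: 4.

4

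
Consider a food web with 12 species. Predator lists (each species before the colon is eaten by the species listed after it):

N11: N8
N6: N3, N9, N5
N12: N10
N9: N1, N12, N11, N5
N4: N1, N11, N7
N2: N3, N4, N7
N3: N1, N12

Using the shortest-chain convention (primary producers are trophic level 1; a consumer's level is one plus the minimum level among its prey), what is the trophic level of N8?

N6 is a producer → level 1.
N9 eats N6 → level 2.
N11 eats N9 → level 3.
N8 eats N11 → level 4.
No prey of N8 is below level 3, so 4 is the minimum.

Trophic level 4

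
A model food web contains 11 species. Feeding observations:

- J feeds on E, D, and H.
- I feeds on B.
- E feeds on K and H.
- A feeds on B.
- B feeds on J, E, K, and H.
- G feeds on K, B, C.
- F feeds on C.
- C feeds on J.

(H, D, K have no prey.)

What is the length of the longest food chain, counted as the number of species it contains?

5 species

One longest chain: H → E → J → C → F.
It has 5 species and 4 links.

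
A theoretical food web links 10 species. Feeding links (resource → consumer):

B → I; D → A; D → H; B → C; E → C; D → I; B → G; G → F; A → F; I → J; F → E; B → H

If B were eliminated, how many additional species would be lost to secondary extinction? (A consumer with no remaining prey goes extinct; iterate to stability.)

Remove B.
Round 1: G (all prey gone) → extinct.
No further losses. Total secondary extinctions: 1.

1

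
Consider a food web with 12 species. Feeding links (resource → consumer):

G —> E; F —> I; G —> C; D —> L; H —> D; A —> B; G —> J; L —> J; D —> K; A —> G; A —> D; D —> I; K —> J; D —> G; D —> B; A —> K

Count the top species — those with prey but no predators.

Top species (has prey, but nothing eats it): B, I, C, E, J.
Count: 5.

5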